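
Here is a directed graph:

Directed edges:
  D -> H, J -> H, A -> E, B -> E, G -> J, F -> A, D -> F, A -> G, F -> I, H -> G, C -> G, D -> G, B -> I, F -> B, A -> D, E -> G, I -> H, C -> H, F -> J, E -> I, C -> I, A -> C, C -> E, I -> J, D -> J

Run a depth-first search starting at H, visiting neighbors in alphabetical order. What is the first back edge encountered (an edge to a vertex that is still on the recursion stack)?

J->H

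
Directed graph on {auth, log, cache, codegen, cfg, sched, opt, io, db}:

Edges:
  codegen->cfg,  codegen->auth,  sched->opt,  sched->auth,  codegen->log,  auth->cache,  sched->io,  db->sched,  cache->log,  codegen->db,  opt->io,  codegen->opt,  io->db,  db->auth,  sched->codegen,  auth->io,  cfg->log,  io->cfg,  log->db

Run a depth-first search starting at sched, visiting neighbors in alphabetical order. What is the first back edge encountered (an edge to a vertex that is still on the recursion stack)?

DFS from sched (visiting neighbors in alphabetical order); mark gray on enter, black on exit:
sched gray
  auth gray
    cache gray
      log gray
        db gray
          db→auth: auth is gray → back edge
First back edge: db → auth.

db→auth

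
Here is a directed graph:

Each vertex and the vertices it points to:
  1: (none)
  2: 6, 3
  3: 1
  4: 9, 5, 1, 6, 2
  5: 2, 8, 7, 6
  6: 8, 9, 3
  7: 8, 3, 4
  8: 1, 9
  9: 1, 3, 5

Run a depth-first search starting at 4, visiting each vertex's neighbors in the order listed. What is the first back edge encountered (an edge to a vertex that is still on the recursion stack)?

8->9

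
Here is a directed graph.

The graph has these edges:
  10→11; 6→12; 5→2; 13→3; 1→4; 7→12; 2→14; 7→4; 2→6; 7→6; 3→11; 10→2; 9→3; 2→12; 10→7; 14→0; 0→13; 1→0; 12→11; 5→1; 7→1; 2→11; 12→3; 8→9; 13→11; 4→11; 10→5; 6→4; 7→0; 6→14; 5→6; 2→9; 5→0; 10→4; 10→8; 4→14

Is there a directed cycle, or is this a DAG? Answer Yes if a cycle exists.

DFS with white/gray/black marking, starting from 9:
9 gray
  3 gray
    11 gray
    11 black
  3 black
9 black
12 gray
  12→3: 3 black — skip
  12→11: 11 black — skip
12 black
7 gray
  0 gray
    13 gray
      13→11: 11 black — skip
      13→3: 3 black — skip
    13 black
  0 black
  6 gray
    6→12: 12 black — skip
    4 gray
      14 gray
        14→0: 0 black — skip
      14 black
      4→11: 11 black — skip
    4 black
    6→14: 14 black — skip
  6 black
  7→4: 4 black — skip
  7→12: 12 black — skip
  1 gray
    1→4: 4 black — skip
    1→0: 0 black — skip
  1 black
7 black
10 gray
  10→11: 11 black — skip
  2 gray
    2→11: 11 black — skip
    2→9: 9 black — skip
    2→14: 14 black — skip
    2→6: 6 black — skip
    2→12: 12 black — skip
  2 black
  5 gray
    5→0: 0 black — skip
    5→1: 1 black — skip
    5→2: 2 black — skip
    5→6: 6 black — skip
  5 black
  8 gray
    8→9: 9 black — skip
  8 black
  10→7: 7 black — skip
  10→4: 4 black — skip
10 black
Every edge goes to a white or black vertex — no back edge, so the graph is acyclic.

No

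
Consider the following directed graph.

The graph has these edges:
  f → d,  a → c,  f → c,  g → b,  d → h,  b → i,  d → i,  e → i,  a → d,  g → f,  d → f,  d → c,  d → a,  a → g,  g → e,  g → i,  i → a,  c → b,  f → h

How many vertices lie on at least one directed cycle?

8

A vertex is on a directed cycle iff it belongs to a strongly connected component of size ≥ 2 (or has a self-loop).
The vertices on cycles are {a, b, c, d, e, f, g, i} — 8 in total.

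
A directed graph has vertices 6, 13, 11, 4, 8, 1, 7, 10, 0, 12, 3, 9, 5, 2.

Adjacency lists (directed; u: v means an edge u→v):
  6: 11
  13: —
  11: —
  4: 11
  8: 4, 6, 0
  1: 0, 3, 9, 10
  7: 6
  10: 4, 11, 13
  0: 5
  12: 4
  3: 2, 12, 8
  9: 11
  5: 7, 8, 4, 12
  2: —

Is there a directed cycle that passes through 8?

8 is on a cycle iff 8 can reach itself via ≥1 edge.
8 → 0 → 5 → 8 — yes.

Yes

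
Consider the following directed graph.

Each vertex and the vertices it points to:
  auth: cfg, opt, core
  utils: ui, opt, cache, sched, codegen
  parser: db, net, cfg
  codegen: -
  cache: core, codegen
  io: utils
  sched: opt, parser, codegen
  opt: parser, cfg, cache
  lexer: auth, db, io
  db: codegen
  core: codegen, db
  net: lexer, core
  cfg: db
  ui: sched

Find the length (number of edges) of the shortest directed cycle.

5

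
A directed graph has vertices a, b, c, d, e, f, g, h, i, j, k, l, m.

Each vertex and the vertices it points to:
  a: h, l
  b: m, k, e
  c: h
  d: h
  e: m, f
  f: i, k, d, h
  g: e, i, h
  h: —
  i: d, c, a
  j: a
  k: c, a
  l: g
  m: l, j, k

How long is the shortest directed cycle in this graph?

4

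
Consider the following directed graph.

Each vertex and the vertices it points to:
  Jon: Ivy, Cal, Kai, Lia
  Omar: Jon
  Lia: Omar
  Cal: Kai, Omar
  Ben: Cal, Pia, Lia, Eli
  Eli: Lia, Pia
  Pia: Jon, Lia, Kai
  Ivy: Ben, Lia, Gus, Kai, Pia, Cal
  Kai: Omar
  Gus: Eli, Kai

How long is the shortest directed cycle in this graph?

For each vertex v, BFS finds the shortest path from v back to v.
The shortest such closed walk is Jon → Lia → Omar → Jon, length 3.

3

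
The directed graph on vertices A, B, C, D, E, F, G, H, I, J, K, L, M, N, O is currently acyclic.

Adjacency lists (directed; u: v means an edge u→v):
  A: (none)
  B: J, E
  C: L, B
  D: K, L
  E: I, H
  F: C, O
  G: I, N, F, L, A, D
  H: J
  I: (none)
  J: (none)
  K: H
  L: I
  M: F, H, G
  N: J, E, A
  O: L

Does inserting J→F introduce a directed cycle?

Adding J→F creates a cycle iff F can already reach J.
Path from F: F → C → B → J.
So F → … → J → F is a cycle.

Yes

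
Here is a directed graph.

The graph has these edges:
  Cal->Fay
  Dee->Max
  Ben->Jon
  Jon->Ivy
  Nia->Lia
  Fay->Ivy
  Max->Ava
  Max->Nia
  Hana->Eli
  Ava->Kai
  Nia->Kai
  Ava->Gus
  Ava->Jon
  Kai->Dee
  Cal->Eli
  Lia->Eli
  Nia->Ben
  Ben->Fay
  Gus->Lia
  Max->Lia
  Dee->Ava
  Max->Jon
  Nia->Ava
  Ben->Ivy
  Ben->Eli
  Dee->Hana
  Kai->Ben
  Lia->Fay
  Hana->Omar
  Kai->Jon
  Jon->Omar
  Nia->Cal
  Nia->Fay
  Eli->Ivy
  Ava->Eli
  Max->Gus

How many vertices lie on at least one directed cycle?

5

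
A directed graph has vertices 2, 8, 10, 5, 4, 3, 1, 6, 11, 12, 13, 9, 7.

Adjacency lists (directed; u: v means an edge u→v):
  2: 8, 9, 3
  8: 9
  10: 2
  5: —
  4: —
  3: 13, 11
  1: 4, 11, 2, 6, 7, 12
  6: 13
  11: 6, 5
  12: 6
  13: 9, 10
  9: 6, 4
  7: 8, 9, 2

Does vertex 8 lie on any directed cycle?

8 is on a cycle iff 8 can reach itself via ≥1 edge.
8 → 9 → 6 → 13 → 10 → 2 → 8 — yes.

Yes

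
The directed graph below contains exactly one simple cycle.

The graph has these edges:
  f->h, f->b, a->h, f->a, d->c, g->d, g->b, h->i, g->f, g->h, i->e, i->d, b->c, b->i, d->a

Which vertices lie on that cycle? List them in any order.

a, d, h, i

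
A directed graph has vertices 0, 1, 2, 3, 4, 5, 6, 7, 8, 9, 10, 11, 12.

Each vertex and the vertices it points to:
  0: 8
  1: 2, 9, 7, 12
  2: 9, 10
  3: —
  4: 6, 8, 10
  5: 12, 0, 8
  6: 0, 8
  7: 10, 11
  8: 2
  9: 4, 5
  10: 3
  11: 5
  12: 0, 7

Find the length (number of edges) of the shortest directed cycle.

For each vertex v, BFS finds the shortest path from v back to v.
The shortest such closed walk is 2 → 9 → 4 → 8 → 2, length 4.

4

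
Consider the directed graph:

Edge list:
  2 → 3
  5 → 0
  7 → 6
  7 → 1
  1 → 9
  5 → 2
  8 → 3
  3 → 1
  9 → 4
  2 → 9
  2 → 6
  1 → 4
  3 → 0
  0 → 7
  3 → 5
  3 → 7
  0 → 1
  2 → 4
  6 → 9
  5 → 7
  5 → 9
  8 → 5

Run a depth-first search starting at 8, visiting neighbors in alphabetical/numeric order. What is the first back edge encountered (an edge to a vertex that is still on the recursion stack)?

2→3

DFS from 8 (visiting neighbors in alphabetical/numeric order); mark gray on enter, black on exit:
8 gray
  3 gray
    0 gray
      1 gray
        4 gray
        4 black
        9 gray
          9→4: 4 black — skip
        9 black
      1 black
      7 gray
        7→1: 1 black — skip
        6 gray
          6→9: 9 black — skip
        6 black
      7 black
    0 black
    3→1: 1 black — skip
    5 gray
      5→0: 0 black — skip
      2 gray
        2→3: 3 is gray → back edge
First back edge: 2 → 3.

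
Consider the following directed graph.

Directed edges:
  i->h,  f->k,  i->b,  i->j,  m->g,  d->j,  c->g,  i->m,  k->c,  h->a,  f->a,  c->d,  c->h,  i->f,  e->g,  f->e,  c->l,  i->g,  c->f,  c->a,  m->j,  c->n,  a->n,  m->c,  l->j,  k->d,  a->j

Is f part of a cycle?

Yes

f is on a cycle iff f can reach itself via ≥1 edge.
f → k → c → f — yes.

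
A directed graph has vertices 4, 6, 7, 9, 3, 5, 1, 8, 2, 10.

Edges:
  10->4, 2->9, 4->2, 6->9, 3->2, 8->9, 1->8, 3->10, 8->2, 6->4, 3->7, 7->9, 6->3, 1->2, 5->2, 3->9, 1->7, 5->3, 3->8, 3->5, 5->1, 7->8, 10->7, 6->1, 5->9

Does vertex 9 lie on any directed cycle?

No

9 lies on a cycle iff there is a path from 9 back to itself.
Exploring from 9, it never reaches itself; equivalently, its strongly connected component is a singleton.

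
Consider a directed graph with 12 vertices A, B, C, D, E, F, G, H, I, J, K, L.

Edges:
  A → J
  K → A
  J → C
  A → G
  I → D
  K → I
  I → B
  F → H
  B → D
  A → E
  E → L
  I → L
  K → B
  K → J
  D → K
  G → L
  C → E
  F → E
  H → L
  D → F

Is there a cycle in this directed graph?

DFS with white/gray/black marking, starting from L:
L gray
L black
A gray
  J gray
    C gray
      E gray
        E→L: L black — skip
      E black
    C black
  J black
  A→E: E black — skip
  G gray
    G→L: L black — skip
  G black
A black
B gray
  D gray
    F gray
      H gray
        H→L: L black — skip
      H black
      F→E: E black — skip
    F black
    K gray
      K→A: A black — skip
      I gray
        I→B: B is gray → back edge
Back edge found, so a cycle exists: B → D → K → I → B.

Yes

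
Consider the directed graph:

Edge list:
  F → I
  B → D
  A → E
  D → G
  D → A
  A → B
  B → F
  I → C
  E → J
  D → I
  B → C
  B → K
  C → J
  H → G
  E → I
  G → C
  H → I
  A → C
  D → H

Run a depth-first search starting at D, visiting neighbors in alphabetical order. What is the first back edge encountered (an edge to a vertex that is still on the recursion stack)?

B->D

DFS from D (visiting neighbors in alphabetical order); mark gray on enter, black on exit:
D gray
  A gray
    B gray
      C gray
        J gray
        J black
      C black
      B→D: D is gray → back edge
First back edge: B → D.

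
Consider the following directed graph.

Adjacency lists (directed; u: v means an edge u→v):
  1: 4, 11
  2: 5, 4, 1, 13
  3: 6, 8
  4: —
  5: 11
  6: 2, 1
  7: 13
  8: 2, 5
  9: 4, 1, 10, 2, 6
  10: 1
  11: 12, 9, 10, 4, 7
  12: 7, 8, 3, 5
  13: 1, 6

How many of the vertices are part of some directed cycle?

A vertex is on a directed cycle iff it belongs to a strongly connected component of size ≥ 2 (or has a self-loop).
The vertices on cycles are {1, 2, 3, 5, 6, 7, 8, 9, 10, 11, 12, 13} — 12 in total.

12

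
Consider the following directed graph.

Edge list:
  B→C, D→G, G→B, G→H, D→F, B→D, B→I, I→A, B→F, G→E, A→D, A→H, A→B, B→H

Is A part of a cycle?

Yes

A is on a cycle iff A can reach itself via ≥1 edge.
A → B → I → A — yes.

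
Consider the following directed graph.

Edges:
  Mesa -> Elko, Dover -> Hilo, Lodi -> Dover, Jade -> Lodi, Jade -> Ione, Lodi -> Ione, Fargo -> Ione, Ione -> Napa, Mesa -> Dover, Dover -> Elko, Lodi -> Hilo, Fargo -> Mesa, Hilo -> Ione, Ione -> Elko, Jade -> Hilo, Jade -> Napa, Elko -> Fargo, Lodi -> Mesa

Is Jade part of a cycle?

Jade lies on a cycle iff there is a path from Jade back to itself.
Exploring from Jade, it never reaches itself; equivalently, its strongly connected component is a singleton.

No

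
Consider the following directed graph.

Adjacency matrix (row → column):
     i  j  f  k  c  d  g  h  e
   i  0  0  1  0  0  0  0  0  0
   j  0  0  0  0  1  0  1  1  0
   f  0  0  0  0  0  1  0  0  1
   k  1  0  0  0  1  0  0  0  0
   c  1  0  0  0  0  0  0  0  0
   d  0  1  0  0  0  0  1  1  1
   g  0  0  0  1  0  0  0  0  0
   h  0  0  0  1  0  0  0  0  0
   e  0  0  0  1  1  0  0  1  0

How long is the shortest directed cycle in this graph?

4

For each vertex v, BFS finds the shortest path from v back to v.
The shortest such closed walk is f → e → c → i → f, length 4.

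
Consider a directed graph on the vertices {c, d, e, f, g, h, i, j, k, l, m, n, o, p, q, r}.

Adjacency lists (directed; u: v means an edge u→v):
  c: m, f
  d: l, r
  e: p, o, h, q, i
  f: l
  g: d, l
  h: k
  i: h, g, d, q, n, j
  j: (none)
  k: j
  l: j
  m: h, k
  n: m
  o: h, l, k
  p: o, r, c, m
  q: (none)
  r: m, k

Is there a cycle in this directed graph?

No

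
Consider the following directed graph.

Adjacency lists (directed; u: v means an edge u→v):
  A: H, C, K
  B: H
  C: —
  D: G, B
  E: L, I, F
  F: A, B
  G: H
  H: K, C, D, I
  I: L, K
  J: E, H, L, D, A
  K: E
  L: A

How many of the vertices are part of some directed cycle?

10

A vertex is on a directed cycle iff it belongs to a strongly connected component of size ≥ 2 (or has a self-loop).
The vertices on cycles are {A, B, D, E, F, G, H, I, K, L} — 10 in total.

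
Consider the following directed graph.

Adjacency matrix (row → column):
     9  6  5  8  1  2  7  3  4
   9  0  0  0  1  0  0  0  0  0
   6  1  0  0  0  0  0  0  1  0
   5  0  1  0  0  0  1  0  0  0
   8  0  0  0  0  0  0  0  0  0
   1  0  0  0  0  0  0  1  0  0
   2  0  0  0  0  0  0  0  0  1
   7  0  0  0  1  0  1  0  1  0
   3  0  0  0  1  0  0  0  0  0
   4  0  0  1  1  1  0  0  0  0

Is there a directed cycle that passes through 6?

6 lies on a cycle iff there is a path from 6 back to itself.
Exploring from 6, it never reaches itself; equivalently, its strongly connected component is a singleton.

No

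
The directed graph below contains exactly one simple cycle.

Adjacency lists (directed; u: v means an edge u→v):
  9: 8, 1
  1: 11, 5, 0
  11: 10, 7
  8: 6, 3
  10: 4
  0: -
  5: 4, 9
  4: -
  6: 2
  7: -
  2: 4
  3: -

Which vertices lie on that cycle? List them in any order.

1, 5, 9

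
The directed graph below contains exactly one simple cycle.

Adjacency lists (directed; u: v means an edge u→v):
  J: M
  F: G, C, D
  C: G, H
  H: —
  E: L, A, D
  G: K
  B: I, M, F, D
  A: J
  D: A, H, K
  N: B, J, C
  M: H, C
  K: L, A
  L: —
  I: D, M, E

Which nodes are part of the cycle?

DFS with gray/black marking from M:
M gray
  H gray
  H black
  C gray
    G gray
      K gray
        L gray
        L black
        A gray
          J gray
            J→M: M is gray → back edge
Back edge closes the cycle M → C → G → K → A → J → M; its vertices are {A, C, G, J, K, M}.

A, C, G, J, K, M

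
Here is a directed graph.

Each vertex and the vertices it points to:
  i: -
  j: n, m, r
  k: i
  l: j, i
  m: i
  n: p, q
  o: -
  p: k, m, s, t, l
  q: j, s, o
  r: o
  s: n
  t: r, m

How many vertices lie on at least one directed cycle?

6

A vertex is on a directed cycle iff it belongs to a strongly connected component of size ≥ 2 (or has a self-loop).
The vertices on cycles are {j, l, n, p, q, s} — 6 in total.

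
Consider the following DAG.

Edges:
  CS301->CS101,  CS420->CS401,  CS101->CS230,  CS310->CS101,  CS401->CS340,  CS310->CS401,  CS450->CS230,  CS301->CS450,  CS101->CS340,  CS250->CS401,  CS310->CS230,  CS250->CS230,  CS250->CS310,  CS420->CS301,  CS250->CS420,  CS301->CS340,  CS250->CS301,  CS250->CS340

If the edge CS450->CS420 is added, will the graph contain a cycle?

Yes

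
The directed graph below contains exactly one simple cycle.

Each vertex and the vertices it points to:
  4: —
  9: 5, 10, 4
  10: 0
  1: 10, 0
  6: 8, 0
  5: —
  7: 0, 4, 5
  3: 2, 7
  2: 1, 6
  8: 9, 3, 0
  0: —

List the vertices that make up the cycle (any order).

DFS with gray/black marking from 3:
3 gray
  2 gray
    1 gray
      10 gray
        0 gray
        0 black
      10 black
      1→0: 0 black — skip
    1 black
    6 gray
      8 gray
        9 gray
          5 gray
          5 black
          9→10: 10 black — skip
          4 gray
          4 black
        9 black
        8→3: 3 is gray → back edge
Back edge closes the cycle 3 → 2 → 6 → 8 → 3; its vertices are {2, 3, 6, 8}.

2, 3, 6, 8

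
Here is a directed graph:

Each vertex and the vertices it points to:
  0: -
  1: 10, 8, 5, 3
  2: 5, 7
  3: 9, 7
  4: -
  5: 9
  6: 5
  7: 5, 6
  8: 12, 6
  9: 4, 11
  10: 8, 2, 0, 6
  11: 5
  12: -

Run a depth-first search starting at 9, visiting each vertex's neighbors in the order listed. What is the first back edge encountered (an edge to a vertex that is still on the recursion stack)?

5->9

DFS from 9 (visiting each vertex's neighbors in the order listed); mark gray on enter, black on exit:
9 gray
  4 gray
  4 black
  11 gray
    5 gray
      5→9: 9 is gray → back edge
First back edge: 5 → 9.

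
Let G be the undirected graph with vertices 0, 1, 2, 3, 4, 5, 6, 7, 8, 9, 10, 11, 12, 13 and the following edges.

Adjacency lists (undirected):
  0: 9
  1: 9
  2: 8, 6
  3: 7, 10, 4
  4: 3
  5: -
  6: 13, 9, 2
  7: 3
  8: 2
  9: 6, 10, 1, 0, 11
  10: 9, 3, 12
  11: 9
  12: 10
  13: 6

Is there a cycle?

No

DFS, tracking each vertex's parent; an edge to a visited non-parent vertex closes a cycle.
Start from 10:
visit 10 (parent –)
  visit 9 (parent 10)
    visit 6 (parent 9)
      visit 13 (parent 6)
        13–6: parent, skip
      6–9: parent, skip
      visit 2 (parent 6)
        visit 8 (parent 2)
          8–2: parent, skip
        2–6: parent, skip
    9–10: parent, skip
    visit 1 (parent 9)
      1–9: parent, skip
    visit 0 (parent 9)
      0–9: parent, skip
    visit 11 (parent 9)
      11–9: parent, skip
  visit 3 (parent 10)
    visit 7 (parent 3)
      7–3: parent, skip
    3–10: parent, skip
    visit 4 (parent 3)
      4–3: parent, skip
  visit 12 (parent 10)
    12–10: parent, skip
visit 5 (parent –)
No non-parent visited neighbor found — the graph is a forest.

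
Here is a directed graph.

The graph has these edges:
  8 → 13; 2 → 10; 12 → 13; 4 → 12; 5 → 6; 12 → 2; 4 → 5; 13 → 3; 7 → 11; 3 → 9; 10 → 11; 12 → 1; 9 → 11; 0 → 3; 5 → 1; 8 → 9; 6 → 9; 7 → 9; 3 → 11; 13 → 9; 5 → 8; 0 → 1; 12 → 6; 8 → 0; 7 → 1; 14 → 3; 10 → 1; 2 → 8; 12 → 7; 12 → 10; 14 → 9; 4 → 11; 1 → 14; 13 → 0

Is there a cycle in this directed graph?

DFS with white/gray/black marking, starting from 14:
14 gray
  9 gray
    11 gray
    11 black
  9 black
  3 gray
    3→9: 9 black — skip
    3→11: 11 black — skip
  3 black
14 black
0 gray
  0→3: 3 black — skip
  1 gray
    1→14: 14 black — skip
  1 black
0 black
2 gray
  8 gray
    8→9: 9 black — skip
    8→0: 0 black — skip
    13 gray
      13→0: 0 black — skip
      13→9: 9 black — skip
      13→3: 3 black — skip
    13 black
  8 black
  10 gray
    10→11: 11 black — skip
    10→1: 1 black — skip
  10 black
2 black
4 gray
  5 gray
    6 gray
      6→9: 9 black — skip
    6 black
    5→8: 8 black — skip
    5→1: 1 black — skip
  5 black
  4→11: 11 black — skip
  12 gray
    12→2: 2 black — skip
    12→1: 1 black — skip
    12→13: 13 black — skip
    12→10: 10 black — skip
    12→6: 6 black — skip
    7 gray
      7→9: 9 black — skip
      7→11: 11 black — skip
      7→1: 1 black — skip
    7 black
  12 black
4 black
Every edge goes to a white or black vertex — no back edge, so the graph is acyclic.

No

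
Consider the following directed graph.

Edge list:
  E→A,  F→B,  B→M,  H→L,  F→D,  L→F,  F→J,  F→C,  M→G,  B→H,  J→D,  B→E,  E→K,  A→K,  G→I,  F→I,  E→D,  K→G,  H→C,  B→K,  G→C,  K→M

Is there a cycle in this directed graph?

DFS with white/gray/black marking, starting from L:
L gray
  F gray
    D gray
    D black
    I gray
    I black
    J gray
      J→D: D black — skip
    J black
    C gray
    C black
    B gray
      K gray
        G gray
          G→I: I black — skip
          G→C: C black — skip
        G black
        M gray
          M→G: G black — skip
        M black
      K black
      H gray
        H→L: L is gray → back edge
Back edge found, so a cycle exists: L → F → B → H → L.

Yes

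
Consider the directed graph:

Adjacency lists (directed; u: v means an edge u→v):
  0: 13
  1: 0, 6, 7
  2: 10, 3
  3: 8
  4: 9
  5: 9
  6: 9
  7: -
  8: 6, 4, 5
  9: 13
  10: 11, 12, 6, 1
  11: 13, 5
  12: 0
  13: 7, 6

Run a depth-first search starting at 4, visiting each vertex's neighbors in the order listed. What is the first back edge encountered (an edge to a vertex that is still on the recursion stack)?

DFS from 4 (visiting each vertex's neighbors in the order listed); mark gray on enter, black on exit:
4 gray
  9 gray
    13 gray
      7 gray
      7 black
      6 gray
        6→9: 9 is gray → back edge
First back edge: 6 → 9.

6→9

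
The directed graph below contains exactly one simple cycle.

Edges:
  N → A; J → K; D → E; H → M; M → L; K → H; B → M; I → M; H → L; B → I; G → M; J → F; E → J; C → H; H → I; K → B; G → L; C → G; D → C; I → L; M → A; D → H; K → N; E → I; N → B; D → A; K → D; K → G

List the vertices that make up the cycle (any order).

D, E, J, K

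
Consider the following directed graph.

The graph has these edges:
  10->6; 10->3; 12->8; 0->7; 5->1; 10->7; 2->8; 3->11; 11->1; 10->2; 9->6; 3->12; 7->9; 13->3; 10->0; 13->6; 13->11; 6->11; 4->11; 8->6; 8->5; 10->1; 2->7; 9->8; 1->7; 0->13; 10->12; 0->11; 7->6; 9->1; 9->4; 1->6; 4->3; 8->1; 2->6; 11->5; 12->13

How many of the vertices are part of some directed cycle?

11

A vertex is on a directed cycle iff it belongs to a strongly connected component of size ≥ 2 (or has a self-loop).
The vertices on cycles are {1, 3, 4, 5, 6, 7, 8, 9, 11, 12, 13} — 11 in total.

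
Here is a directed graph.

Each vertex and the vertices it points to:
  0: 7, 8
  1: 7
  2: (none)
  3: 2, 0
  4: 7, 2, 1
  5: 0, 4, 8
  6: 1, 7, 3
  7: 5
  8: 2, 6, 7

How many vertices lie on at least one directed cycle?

A vertex is on a directed cycle iff it belongs to a strongly connected component of size ≥ 2 (or has a self-loop).
The vertices on cycles are {0, 1, 3, 4, 5, 6, 7, 8} — 8 in total.

8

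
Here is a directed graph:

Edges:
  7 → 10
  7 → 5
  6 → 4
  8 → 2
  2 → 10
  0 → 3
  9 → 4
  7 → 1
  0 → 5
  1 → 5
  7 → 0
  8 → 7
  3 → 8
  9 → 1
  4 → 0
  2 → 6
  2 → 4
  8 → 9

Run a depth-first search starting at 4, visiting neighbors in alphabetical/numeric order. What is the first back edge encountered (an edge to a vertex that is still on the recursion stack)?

DFS from 4 (visiting neighbors in alphabetical/numeric order); mark gray on enter, black on exit:
4 gray
  0 gray
    3 gray
      8 gray
        2 gray
          2→4: 4 is gray → back edge
First back edge: 2 → 4.

2→4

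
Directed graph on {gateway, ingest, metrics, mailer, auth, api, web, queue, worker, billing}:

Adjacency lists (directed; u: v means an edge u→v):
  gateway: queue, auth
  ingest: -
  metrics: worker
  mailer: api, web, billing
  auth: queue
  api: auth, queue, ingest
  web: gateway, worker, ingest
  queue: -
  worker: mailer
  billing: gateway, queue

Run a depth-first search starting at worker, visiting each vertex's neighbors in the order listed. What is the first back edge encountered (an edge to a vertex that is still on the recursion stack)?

web→worker

DFS from worker (visiting each vertex's neighbors in the order listed); mark gray on enter, black on exit:
worker gray
  mailer gray
    api gray
      auth gray
        queue gray
        queue black
      auth black
      api→queue: queue black — skip
      ingest gray
      ingest black
    api black
    web gray
      gateway gray
        gateway→queue: queue black — skip
        gateway→auth: auth black — skip
      gateway black
      web→worker: worker is gray → back edge
First back edge: web → worker.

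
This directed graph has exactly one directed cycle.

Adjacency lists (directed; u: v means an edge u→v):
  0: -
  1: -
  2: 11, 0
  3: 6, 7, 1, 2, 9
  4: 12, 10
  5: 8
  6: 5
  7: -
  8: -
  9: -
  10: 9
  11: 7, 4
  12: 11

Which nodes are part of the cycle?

DFS with gray/black marking from 11:
11 gray
  7 gray
  7 black
  4 gray
    12 gray
      12→11: 11 is gray → back edge
Back edge closes the cycle 11 → 4 → 12 → 11; its vertices are {4, 11, 12}.

4, 11, 12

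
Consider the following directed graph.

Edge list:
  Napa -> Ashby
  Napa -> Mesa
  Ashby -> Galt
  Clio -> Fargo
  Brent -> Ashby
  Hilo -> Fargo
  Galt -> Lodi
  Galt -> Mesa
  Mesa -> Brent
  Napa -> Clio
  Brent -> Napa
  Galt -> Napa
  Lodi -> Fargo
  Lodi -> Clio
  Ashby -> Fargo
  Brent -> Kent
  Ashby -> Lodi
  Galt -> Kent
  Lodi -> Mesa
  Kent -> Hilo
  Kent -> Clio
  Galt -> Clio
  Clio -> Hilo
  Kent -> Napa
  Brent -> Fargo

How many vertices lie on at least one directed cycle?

7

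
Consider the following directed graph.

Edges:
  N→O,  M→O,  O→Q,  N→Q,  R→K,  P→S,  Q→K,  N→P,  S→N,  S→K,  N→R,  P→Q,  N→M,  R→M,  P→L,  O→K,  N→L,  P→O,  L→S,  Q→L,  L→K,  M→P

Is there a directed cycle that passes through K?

No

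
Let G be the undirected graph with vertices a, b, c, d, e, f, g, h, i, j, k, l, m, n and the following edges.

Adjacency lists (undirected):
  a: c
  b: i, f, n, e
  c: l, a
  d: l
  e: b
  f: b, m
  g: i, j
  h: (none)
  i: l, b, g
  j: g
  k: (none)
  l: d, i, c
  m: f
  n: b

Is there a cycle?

No

DFS, tracking each vertex's parent; an edge to a visited non-parent vertex closes a cycle.
Start from e:
visit e (parent –)
  visit b (parent e)
    visit i (parent b)
      visit l (parent i)
        visit d (parent l)
          d–l: parent, skip
        l–i: parent, skip
        visit c (parent l)
          c–l: parent, skip
          visit a (parent c)
            a–c: parent, skip
      i–b: parent, skip
      visit g (parent i)
        g–i: parent, skip
        visit j (parent g)
          j–g: parent, skip
    visit f (parent b)
      f–b: parent, skip
      visit m (parent f)
        m–f: parent, skip
    visit n (parent b)
      n–b: parent, skip
    b–e: parent, skip
visit h (parent –)
visit k (parent –)
No non-parent visited neighbor found — the graph is a forest.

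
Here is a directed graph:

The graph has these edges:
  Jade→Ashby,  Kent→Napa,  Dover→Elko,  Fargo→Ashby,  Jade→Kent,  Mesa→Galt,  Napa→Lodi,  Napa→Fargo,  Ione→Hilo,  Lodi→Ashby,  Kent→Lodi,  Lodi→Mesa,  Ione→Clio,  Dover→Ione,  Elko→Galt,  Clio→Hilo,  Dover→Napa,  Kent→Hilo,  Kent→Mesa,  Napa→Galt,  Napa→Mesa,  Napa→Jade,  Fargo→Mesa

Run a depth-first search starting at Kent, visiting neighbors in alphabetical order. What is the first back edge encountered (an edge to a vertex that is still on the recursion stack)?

DFS from Kent (visiting neighbors in alphabetical order); mark gray on enter, black on exit:
Kent gray
  Hilo gray
  Hilo black
  Lodi gray
    Ashby gray
    Ashby black
    Mesa gray
      Galt gray
      Galt black
    Mesa black
  Lodi black
  Kent→Mesa: Mesa black — skip
  Napa gray
    Fargo gray
      Fargo→Ashby: Ashby black — skip
      Fargo→Mesa: Mesa black — skip
    Fargo black
    Napa→Galt: Galt black — skip
    Jade gray
      Jade→Ashby: Ashby black — skip
      Jade→Kent: Kent is gray → back edge
First back edge: Jade → Kent.

Jade→Kent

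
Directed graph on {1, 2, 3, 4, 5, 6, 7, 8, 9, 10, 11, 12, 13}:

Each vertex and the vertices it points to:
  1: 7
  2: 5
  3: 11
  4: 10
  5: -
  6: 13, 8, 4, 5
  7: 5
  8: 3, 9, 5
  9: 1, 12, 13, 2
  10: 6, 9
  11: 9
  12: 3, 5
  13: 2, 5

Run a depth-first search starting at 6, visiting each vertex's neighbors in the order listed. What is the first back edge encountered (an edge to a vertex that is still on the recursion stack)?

12→3

DFS from 6 (visiting each vertex's neighbors in the order listed); mark gray on enter, black on exit:
6 gray
  13 gray
    2 gray
      5 gray
      5 black
    2 black
    13→5: 5 black — skip
  13 black
  8 gray
    3 gray
      11 gray
        9 gray
          1 gray
            7 gray
              7→5: 5 black — skip
            7 black
          1 black
          12 gray
            12→3: 3 is gray → back edge
First back edge: 12 → 3.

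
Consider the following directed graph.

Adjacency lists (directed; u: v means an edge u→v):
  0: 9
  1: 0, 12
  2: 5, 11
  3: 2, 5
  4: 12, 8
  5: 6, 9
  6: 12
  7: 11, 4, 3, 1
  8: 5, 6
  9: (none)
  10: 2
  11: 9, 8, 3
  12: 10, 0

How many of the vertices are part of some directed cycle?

A vertex is on a directed cycle iff it belongs to a strongly connected component of size ≥ 2 (or has a self-loop).
The vertices on cycles are {2, 3, 5, 6, 8, 10, 11, 12} — 8 in total.

8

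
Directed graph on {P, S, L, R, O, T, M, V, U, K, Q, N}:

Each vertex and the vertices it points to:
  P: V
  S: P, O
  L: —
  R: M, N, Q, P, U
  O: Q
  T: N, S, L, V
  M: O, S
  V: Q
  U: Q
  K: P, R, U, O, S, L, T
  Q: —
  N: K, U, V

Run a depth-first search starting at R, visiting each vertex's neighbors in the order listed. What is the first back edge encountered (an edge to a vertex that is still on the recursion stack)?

K→R

DFS from R (visiting each vertex's neighbors in the order listed); mark gray on enter, black on exit:
R gray
  M gray
    O gray
      Q gray
      Q black
    O black
    S gray
      P gray
        V gray
          V→Q: Q black — skip
        V black
      P black
      S→O: O black — skip
    S black
  M black
  N gray
    K gray
      K→P: P black — skip
      K→R: R is gray → back edge
First back edge: K → R.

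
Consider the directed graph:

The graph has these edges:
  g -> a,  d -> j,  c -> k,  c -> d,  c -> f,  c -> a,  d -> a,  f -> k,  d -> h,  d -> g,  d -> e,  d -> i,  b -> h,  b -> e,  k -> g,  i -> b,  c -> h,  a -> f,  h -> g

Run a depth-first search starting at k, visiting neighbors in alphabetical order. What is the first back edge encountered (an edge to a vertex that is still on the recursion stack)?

f->k

DFS from k (visiting neighbors in alphabetical order); mark gray on enter, black on exit:
k gray
  g gray
    a gray
      f gray
        f→k: k is gray → back edge
First back edge: f → k.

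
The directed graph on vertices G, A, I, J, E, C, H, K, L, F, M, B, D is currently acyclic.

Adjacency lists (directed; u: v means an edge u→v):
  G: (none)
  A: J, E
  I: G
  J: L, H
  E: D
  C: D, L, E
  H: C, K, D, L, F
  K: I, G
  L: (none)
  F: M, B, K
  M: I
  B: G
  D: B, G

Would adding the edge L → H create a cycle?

Yes

Adding L→H creates a cycle iff H can already reach L.
Path from H: H → L.
So H → … → L → H is a cycle.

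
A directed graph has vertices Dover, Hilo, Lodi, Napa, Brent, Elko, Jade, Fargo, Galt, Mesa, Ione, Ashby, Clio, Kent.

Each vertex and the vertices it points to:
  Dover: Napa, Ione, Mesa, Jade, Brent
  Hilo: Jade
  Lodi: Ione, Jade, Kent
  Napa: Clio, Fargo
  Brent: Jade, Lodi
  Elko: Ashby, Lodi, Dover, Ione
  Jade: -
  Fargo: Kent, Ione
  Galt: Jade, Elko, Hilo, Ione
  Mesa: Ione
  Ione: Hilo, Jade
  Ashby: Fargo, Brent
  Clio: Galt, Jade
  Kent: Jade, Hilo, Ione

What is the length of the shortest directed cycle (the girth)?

5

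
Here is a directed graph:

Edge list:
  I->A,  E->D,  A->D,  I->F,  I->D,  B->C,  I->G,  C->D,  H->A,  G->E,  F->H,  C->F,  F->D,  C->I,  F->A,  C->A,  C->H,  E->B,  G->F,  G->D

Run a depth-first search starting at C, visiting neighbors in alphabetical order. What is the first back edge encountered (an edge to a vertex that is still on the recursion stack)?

DFS from C (visiting neighbors in alphabetical order); mark gray on enter, black on exit:
C gray
  A gray
    D gray
    D black
  A black
  C→D: D black — skip
  F gray
    F→A: A black — skip
    F→D: D black — skip
    H gray
      H→A: A black — skip
    H black
  F black
  C→H: H black — skip
  I gray
    I→A: A black — skip
    I→D: D black — skip
    I→F: F black — skip
    G gray
      G→D: D black — skip
      E gray
        B gray
          B→C: C is gray → back edge
First back edge: B → C.

B→C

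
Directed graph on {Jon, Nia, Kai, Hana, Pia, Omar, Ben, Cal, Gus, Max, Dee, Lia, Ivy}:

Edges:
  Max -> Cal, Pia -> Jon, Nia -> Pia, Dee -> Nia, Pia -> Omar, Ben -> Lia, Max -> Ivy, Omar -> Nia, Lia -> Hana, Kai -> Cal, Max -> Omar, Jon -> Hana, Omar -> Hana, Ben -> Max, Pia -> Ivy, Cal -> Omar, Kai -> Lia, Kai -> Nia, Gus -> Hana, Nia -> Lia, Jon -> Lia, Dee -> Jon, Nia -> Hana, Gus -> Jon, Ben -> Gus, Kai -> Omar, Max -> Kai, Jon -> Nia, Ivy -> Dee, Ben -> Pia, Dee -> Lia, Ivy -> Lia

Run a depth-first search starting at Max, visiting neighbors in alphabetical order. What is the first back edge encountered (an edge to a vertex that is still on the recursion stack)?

DFS from Max (visiting neighbors in alphabetical order); mark gray on enter, black on exit:
Max gray
  Cal gray
    Omar gray
      Hana gray
      Hana black
      Nia gray
        Nia→Hana: Hana black — skip
        Lia gray
          Lia→Hana: Hana black — skip
        Lia black
        Pia gray
          Ivy gray
            Dee gray
              Jon gray
                Jon→Hana: Hana black — skip
                Jon→Lia: Lia black — skip
                Jon→Nia: Nia is gray → back edge
First back edge: Jon → Nia.

Jon->Nia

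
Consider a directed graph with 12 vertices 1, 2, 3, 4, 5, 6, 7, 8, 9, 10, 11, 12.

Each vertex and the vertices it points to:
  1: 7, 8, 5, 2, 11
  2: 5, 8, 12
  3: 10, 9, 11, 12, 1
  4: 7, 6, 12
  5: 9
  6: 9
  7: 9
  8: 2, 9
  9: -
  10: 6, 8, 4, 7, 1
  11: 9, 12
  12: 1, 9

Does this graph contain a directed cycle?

Yes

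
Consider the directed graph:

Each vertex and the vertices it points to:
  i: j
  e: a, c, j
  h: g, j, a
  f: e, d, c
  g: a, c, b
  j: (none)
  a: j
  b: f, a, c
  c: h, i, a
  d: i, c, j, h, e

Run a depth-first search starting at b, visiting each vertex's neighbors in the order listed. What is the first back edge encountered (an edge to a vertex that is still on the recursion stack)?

DFS from b (visiting each vertex's neighbors in the order listed); mark gray on enter, black on exit:
b gray
  f gray
    e gray
      a gray
        j gray
        j black
      a black
      c gray
        h gray
          g gray
            g→a: a black — skip
            g→c: c is gray → back edge
First back edge: g → c.

g->c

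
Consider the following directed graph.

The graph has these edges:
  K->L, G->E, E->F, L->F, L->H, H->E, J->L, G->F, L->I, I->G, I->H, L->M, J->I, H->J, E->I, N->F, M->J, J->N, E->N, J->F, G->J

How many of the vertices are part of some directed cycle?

A vertex is on a directed cycle iff it belongs to a strongly connected component of size ≥ 2 (or has a self-loop).
The vertices on cycles are {E, G, H, I, J, L, M} — 7 in total.

7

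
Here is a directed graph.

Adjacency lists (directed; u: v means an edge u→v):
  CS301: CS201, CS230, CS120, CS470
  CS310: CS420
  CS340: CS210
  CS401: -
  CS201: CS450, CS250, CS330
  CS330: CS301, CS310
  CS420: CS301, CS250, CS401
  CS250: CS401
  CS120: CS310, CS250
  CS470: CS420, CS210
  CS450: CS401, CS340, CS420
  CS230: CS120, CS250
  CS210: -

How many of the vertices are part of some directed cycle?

9

A vertex is on a directed cycle iff it belongs to a strongly connected component of size ≥ 2 (or has a self-loop).
The vertices on cycles are {CS120, CS201, CS230, CS301, CS310, CS330, CS420, CS450, CS470} — 9 in total.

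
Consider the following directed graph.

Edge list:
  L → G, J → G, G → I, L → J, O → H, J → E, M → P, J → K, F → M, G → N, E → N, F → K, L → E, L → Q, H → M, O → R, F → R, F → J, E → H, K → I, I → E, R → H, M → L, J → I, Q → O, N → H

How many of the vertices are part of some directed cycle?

A vertex is on a directed cycle iff it belongs to a strongly connected component of size ≥ 2 (or has a self-loop).
The vertices on cycles are {E, G, H, I, J, K, L, M, N, O, Q, R} — 12 in total.

12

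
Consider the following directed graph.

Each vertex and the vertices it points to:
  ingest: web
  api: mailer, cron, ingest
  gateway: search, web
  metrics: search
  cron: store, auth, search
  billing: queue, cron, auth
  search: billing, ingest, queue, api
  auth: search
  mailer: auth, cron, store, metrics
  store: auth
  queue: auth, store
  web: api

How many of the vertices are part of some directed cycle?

11

A vertex is on a directed cycle iff it belongs to a strongly connected component of size ≥ 2 (or has a self-loop).
The vertices on cycles are {api, web, auth, cron, queue, store, ingest, mailer, search, billing, metrics} — 11 in total.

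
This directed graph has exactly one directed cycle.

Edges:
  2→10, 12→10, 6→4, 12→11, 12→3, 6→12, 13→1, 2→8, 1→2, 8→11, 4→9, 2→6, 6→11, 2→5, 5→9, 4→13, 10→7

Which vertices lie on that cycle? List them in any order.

1, 2, 4, 6, 13

DFS with gray/black marking from 2:
2 gray
  5 gray
    9 gray
    9 black
  5 black
  6 gray
    12 gray
      10 gray
        7 gray
        7 black
      10 black
      3 gray
      3 black
      11 gray
      11 black
    12 black
    4 gray
      4→9: 9 black — skip
      13 gray
        1 gray
          1→2: 2 is gray → back edge
Back edge closes the cycle 2 → 6 → 4 → 13 → 1 → 2; its vertices are {1, 2, 4, 6, 13}.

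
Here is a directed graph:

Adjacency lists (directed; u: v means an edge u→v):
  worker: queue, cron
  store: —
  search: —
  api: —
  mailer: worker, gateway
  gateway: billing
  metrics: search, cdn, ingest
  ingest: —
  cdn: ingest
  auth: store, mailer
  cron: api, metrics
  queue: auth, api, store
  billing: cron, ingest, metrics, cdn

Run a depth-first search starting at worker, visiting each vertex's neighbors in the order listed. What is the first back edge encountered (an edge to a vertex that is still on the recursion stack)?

mailer->worker

DFS from worker (visiting each vertex's neighbors in the order listed); mark gray on enter, black on exit:
worker gray
  queue gray
    auth gray
      store gray
      store black
      mailer gray
        mailer→worker: worker is gray → back edge
First back edge: mailer → worker.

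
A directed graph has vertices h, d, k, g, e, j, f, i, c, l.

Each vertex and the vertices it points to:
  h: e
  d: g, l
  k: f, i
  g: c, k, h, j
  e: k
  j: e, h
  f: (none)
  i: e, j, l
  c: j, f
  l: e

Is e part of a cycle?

e is on a cycle iff e can reach itself via ≥1 edge.
e → k → i → e — yes.

Yes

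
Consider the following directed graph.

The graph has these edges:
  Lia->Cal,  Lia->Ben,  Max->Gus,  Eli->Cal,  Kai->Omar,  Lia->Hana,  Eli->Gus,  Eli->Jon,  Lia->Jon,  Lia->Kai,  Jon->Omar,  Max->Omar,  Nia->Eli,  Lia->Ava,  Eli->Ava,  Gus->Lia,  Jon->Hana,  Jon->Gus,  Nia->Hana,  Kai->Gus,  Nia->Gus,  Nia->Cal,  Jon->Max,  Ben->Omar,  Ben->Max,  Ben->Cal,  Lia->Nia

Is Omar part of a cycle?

Omar lies on a cycle iff there is a path from Omar back to itself.
Exploring from Omar, it never reaches itself; equivalently, its strongly connected component is a singleton.

No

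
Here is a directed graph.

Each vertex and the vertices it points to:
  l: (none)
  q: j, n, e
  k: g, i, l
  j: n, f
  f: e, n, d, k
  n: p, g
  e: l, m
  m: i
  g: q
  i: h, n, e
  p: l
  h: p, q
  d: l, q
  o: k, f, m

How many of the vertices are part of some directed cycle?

11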